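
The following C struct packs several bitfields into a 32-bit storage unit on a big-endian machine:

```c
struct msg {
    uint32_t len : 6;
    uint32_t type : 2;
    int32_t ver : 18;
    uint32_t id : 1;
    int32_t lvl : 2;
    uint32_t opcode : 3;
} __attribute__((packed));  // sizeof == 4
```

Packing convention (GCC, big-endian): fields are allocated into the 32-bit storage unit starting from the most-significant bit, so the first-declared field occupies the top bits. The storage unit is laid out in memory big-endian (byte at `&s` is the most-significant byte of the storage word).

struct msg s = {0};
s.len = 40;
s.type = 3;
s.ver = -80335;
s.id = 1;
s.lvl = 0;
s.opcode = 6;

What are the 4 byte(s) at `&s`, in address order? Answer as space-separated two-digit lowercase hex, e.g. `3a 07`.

len (6b) val=40 bits=0x28 at bit 26: 0xa0000000
type (2b) val=3 bits=0x3 at bit 24: 0xa3000000
ver (18b) val=-80335 bits=0x2c631 at bit 6: 0xa3b18c40
id (1b) val=1 bits=0x1 at bit 5: 0xa3b18c60
lvl (2b) val=0 bits=0x0 at bit 3: 0xa3b18c60
opcode (3b) val=6 bits=0x6 at bit 0: 0xa3b18c66
word = 0xa3b18c66 → big-endian bytes:
  [0]=0xa3  [1]=0xb1  [2]=0x8c  [3]=0x66

a3 b1 8c 66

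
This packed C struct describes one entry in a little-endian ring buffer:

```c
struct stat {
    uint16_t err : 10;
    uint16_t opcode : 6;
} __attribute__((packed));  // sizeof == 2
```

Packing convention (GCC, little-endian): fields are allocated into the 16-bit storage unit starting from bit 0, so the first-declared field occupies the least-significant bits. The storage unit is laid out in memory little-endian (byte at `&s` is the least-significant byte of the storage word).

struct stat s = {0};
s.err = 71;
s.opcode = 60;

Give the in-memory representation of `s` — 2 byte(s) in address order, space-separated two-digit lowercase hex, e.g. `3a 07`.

47 f0

[0+:10] err=71 & 0x3ff = 0x47; word=0x0047
[10+:6] opcode=60 & 0x3f = 0x3c; word=0xf047
word = 0xf047 → little-endian bytes:
  [0]=0x47  [1]=0xf0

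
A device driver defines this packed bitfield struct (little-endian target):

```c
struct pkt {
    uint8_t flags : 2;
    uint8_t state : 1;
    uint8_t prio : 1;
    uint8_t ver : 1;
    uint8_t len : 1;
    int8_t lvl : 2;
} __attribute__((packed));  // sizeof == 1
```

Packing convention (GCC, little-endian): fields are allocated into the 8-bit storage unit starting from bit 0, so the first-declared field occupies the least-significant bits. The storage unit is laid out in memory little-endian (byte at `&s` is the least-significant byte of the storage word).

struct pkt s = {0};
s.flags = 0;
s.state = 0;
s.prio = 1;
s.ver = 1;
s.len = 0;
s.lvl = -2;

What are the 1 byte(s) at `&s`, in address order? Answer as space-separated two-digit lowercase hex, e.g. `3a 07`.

flags:2 = 0 → 0x0 << 0 → word 0x00
state:1 = 0 → 0x0 << 2 → word 0x00
prio:1 = 1 → 0x1 << 3 → word 0x08
ver:1 = 1 → 0x1 << 4 → word 0x18
len:1 = 0 → 0x0 << 5 → word 0x18
lvl:2 = -2 → 0x2 << 6 → word 0x98
word = 0x98 → little-endian bytes:
  [0]=0x98

98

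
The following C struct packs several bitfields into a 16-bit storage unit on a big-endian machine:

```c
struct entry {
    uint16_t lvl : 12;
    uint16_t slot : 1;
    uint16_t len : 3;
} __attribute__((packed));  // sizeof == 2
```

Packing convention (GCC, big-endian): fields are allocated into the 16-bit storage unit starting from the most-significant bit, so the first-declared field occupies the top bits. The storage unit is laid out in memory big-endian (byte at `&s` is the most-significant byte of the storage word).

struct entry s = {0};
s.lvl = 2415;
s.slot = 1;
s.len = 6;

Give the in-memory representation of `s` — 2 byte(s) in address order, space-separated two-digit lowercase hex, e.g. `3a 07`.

96 fe

lvl (12b) val=2415 bits=0x96f at bit 4: 0x96f0
slot (1b) val=1 bits=0x1 at bit 3: 0x96f8
len (3b) val=6 bits=0x6 at bit 0: 0x96fe
word = 0x96fe → big-endian bytes:
  [0]=0x96  [1]=0xfe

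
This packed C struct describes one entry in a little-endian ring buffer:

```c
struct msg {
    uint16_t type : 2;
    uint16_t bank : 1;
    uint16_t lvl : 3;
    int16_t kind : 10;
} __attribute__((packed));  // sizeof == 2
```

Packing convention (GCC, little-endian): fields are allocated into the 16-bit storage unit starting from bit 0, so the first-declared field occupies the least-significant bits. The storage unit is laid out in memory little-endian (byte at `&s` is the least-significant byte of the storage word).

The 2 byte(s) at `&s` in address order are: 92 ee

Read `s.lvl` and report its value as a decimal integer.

[0]=0x92 [1]=0xee (little-endian) → word 0xee92
type [0+:2] = (word>>0) & 0x3 = 2
bank [2+:1] = (word>>2) & 0x1 = 0
lvl [3+:3] = (word>>3) & 0x7 = 2  ←
kind [6+:10] = (word>>6) & 0x3ff = 954

2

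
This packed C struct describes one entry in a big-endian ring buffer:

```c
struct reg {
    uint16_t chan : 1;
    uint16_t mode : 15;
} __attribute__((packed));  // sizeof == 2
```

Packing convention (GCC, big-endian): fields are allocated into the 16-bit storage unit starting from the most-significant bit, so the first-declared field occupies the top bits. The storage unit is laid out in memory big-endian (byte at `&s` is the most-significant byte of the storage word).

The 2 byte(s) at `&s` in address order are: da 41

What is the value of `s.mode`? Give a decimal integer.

[0]=0xda [1]=0x41 (big-endian) → word 0xda41
chan:1 @ bit 15 → (0xda41>>15)&0x1 = 0x1
mode:15 @ bit 0 → (0xda41>>0)&0x7fff = 0x5a41  ←

23105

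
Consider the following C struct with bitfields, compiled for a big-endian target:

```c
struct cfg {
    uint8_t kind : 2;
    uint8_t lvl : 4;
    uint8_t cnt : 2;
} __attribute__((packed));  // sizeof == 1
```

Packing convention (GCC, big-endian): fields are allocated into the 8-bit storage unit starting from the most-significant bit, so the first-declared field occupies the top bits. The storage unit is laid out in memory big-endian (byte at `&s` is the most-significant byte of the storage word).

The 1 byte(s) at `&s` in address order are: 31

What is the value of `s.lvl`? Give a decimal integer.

[0]=0x31 (big-endian) → word 0x31
kind [6+:2] = (word>>6) & 0x3 = 0
lvl [2+:4] = (word>>2) & 0xf = 12  ←
cnt [0+:2] = (word>>0) & 0x3 = 1

12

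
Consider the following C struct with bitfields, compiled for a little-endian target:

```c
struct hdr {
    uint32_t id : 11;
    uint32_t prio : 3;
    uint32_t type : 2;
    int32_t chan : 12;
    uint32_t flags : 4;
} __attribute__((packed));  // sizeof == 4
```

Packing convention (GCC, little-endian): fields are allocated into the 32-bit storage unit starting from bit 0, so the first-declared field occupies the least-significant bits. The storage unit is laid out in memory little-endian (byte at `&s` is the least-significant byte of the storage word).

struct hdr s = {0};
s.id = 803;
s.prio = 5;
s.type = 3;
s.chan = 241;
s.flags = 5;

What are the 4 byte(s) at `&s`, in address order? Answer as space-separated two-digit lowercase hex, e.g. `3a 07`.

[0+:11] id=803 & 0x7ff = 0x323; word=0x00000323
[11+:3] prio=5 & 0x7 = 0x5; word=0x00002b23
[14+:2] type=3 & 0x3 = 0x3; word=0x0000eb23
[16+:12] chan=241 & 0xfff = 0xf1; word=0x00f1eb23
[28+:4] flags=5 & 0xf = 0x5; word=0x50f1eb23
word = 0x50f1eb23 → little-endian bytes:
  [0]=0x23  [1]=0xeb  [2]=0xf1  [3]=0x50

23 eb f1 50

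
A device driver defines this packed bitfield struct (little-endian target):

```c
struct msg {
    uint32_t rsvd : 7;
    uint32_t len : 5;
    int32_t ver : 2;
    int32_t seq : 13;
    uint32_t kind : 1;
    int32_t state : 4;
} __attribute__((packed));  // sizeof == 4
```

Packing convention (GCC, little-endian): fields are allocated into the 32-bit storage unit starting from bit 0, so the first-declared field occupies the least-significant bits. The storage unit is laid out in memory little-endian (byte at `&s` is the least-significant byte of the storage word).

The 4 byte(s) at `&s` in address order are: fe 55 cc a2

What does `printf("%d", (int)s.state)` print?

-6

[0]=0xfe [1]=0x55 [2]=0xcc [3]=0xa2 (little-endian) → word 0xa2cc55fe
rsvd:7 @ bit 0 → (0xa2cc55fe>>0)&0x7f = 0x7e
len:5 @ bit 7 → (0xa2cc55fe>>7)&0x1f = 0xb
ver:2 @ bit 12 → (0xa2cc55fe>>12)&0x3 = 0x1
seq:13 @ bit 14 → (0xa2cc55fe>>14)&0x1fff = 0xb31
kind:1 @ bit 27 → (0xa2cc55fe>>27)&0x1 = 0x0
state:4 @ bit 28 → (0xa2cc55fe>>28)&0xf = 0xa  ←
state signed 4b, MSB=1: 10 - 16 = -6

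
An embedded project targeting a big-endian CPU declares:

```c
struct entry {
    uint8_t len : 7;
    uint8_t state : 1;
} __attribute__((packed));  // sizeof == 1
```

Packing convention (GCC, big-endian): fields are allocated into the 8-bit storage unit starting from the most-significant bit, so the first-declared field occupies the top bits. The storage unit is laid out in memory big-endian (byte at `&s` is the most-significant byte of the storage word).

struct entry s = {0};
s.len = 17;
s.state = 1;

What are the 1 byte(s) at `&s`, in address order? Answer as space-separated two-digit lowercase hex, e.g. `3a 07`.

len:7 = 17 → 0x11 << 1 → word 0x22
state:1 = 1 → 0x1 << 0 → word 0x23
word = 0x23 → big-endian bytes:
  [0]=0x23

23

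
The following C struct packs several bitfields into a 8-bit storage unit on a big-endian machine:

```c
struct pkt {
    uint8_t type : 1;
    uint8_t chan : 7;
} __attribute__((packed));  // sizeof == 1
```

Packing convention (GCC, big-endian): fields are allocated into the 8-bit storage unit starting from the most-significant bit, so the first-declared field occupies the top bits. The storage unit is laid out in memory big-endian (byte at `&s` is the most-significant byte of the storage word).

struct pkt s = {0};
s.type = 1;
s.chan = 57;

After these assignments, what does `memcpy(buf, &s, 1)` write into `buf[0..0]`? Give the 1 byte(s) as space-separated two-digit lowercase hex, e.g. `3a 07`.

b9

type:1 = 1 → 0x1 << 7 → word 0x80
chan:7 = 57 → 0x39 << 0 → word 0xb9
word = 0xb9 → big-endian bytes:
  [0]=0xb9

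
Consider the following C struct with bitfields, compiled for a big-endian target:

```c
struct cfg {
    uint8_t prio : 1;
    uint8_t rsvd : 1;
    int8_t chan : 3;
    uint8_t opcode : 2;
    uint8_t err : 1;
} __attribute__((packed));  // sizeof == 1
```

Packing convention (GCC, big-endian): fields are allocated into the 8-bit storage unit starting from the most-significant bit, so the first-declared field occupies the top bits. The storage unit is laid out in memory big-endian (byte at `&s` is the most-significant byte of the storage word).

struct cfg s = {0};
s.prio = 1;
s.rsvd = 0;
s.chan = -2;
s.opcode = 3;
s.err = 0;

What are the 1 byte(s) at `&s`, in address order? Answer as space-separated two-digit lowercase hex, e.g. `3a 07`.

prio (1b) val=1 bits=0x1 at bit 7: 0x80
rsvd (1b) val=0 bits=0x0 at bit 6: 0x80
chan (3b) val=-2 bits=0x6 at bit 3: 0xb0
opcode (2b) val=3 bits=0x3 at bit 1: 0xb6
err (1b) val=0 bits=0x0 at bit 0: 0xb6
word = 0xb6 → big-endian bytes:
  [0]=0xb6

b6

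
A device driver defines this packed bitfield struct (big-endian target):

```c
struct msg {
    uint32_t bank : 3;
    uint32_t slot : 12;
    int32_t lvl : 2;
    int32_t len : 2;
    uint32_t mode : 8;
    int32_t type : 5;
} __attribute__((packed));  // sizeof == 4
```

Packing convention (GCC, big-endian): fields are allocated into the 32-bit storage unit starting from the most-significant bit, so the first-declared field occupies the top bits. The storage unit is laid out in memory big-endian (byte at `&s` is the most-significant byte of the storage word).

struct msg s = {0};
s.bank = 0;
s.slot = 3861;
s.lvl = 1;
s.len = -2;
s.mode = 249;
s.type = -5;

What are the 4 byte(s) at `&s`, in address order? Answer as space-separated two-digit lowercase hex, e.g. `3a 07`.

1e 2a df 3b

[29+:3] bank=0 & 0x7 = 0x0; word=0x00000000
[17+:12] slot=3861 & 0xfff = 0xf15; word=0x1e2a0000
[15+:2] lvl=1 & 0x3 = 0x1; word=0x1e2a8000
[13+:2] len=-2 & 0x3 = 0x2; word=0x1e2ac000
[5+:8] mode=249 & 0xff = 0xf9; word=0x1e2adf20
[0+:5] type=-5 & 0x1f = 0x1b; word=0x1e2adf3b
word = 0x1e2adf3b → big-endian bytes:
  [0]=0x1e  [1]=0x2a  [2]=0xdf  [3]=0x3b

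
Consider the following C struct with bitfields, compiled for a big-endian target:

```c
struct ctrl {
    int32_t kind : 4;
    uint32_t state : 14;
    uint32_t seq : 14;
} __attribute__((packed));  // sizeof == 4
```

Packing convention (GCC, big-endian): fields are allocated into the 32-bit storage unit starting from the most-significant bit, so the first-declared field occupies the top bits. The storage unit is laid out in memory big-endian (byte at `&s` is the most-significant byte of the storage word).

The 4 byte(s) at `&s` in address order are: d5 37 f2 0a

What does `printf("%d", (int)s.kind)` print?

-3

[0]=0xd5 [1]=0x37 [2]=0xf2 [3]=0x0a (big-endian) → word 0xd537f20a
kind:4 @ bit 28 → (0xd537f20a>>28)&0xf = 0xd  ←
state:14 @ bit 14 → (0xd537f20a>>14)&0x3fff = 0x14df
seq:14 @ bit 0 → (0xd537f20a>>0)&0x3fff = 0x320a
kind signed 4b, MSB=1: 13 - 16 = -3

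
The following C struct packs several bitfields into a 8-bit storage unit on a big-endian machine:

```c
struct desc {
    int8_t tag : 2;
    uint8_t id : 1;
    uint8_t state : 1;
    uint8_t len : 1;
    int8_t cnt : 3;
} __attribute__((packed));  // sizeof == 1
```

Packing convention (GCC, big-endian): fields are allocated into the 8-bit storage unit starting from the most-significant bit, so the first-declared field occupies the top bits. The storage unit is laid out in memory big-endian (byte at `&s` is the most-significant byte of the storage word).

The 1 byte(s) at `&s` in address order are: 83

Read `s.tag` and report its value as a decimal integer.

-2

[0]=0x83 (big-endian) → word 0x83
tag:2 @ bit 6 → (0x83>>6)&0x3 = 0x2  ←
id:1 @ bit 5 → (0x83>>5)&0x1 = 0x0
state:1 @ bit 4 → (0x83>>4)&0x1 = 0x0
len:1 @ bit 3 → (0x83>>3)&0x1 = 0x0
cnt:3 @ bit 0 → (0x83>>0)&0x7 = 0x3
tag signed 2b, MSB=1: 2 - 4 = -2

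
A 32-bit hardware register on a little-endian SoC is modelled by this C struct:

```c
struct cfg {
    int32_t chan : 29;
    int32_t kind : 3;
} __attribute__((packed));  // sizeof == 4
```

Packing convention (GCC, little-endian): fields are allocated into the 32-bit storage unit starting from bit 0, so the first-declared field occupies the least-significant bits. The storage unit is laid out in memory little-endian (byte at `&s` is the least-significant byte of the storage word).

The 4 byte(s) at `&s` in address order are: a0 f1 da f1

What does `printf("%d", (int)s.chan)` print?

-237309536

[0]=0xa0 [1]=0xf1 [2]=0xda [3]=0xf1 (little-endian) → word 0xf1daf1a0
chan [0+:29] = (word>>0) & 0x1fffffff = 299561376  ←
kind [29+:3] = (word>>29) & 0x7 = 7
chan signed 29b, MSB=1: 299561376 - 536870912 = -237309536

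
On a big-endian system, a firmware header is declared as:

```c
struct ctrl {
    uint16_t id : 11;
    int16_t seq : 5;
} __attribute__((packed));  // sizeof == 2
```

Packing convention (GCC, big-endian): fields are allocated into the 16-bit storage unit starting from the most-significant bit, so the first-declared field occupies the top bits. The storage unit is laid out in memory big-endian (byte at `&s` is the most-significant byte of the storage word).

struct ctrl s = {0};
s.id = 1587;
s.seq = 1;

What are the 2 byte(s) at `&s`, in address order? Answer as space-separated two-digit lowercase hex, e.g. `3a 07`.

id (11b) val=1587 bits=0x633 at bit 5: 0xc660
seq (5b) val=1 bits=0x1 at bit 0: 0xc661
word = 0xc661 → big-endian bytes:
  [0]=0xc6  [1]=0x61

c6 61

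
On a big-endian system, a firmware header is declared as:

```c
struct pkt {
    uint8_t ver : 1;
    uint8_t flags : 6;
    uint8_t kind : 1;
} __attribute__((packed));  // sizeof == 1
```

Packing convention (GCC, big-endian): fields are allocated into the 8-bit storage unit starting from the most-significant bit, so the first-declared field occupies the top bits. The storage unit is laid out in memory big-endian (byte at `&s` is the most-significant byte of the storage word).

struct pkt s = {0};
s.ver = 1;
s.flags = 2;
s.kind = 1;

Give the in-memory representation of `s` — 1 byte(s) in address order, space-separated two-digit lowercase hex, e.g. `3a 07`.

85

ver (1b) val=1 bits=0x1 at bit 7: 0x80
flags (6b) val=2 bits=0x2 at bit 1: 0x84
kind (1b) val=1 bits=0x1 at bit 0: 0x85
word = 0x85 → big-endian bytes:
  [0]=0x85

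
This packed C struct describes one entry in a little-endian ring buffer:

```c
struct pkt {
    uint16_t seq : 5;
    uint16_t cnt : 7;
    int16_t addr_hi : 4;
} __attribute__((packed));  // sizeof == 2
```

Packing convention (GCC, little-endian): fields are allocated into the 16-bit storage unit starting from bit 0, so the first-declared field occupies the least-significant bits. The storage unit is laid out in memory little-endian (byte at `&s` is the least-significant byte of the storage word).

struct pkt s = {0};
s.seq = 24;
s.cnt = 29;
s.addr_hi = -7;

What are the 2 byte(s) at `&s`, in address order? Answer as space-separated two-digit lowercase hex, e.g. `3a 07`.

b8 93

seq (5b) val=24 bits=0x18 at bit 0: 0x0018
cnt (7b) val=29 bits=0x1d at bit 5: 0x03b8
addr_hi (4b) val=-7 bits=0x9 at bit 12: 0x93b8
word = 0x93b8 → little-endian bytes:
  [0]=0xb8  [1]=0x93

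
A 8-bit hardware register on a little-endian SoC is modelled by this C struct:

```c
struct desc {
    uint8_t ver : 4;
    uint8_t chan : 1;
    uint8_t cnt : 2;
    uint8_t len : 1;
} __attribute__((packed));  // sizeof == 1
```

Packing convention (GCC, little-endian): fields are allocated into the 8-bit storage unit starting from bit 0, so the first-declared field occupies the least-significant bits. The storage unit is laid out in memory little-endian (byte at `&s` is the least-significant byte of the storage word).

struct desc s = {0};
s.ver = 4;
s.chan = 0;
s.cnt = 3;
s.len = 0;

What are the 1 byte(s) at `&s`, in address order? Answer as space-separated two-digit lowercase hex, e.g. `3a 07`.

ver:4 = 4 → 0x4 << 0 → word 0x04
chan:1 = 0 → 0x0 << 4 → word 0x04
cnt:2 = 3 → 0x3 << 5 → word 0x64
len:1 = 0 → 0x0 << 7 → word 0x64
word = 0x64 → little-endian bytes:
  [0]=0x64

64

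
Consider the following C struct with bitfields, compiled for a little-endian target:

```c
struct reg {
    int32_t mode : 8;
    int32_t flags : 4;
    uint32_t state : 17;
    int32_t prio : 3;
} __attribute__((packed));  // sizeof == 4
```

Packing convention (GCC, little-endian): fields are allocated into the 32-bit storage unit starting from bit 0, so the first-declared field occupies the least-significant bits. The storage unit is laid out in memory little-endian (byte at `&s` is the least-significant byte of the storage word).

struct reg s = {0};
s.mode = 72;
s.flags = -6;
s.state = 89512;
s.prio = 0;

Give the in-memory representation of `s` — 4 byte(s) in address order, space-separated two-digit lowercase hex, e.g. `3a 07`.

48 8a da 15

[0+:8] mode=72 & 0xff = 0x48; word=0x00000048
[8+:4] flags=-6 & 0xf = 0xa; word=0x00000a48
[12+:17] state=89512 & 0x1ffff = 0x15da8; word=0x15da8a48
[29+:3] prio=0 & 0x7 = 0x0; word=0x15da8a48
word = 0x15da8a48 → little-endian bytes:
  [0]=0x48  [1]=0x8a  [2]=0xda  [3]=0x15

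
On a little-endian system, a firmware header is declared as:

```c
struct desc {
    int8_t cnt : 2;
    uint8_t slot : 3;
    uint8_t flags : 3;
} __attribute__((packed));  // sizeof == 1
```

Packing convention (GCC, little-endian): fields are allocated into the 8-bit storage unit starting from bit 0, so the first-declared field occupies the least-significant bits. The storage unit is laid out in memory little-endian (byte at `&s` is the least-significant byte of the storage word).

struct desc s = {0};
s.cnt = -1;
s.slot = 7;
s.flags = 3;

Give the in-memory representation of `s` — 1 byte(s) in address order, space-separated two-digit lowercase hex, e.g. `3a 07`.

cnt (2b) val=-1 bits=0x3 at bit 0: 0x03
slot (3b) val=7 bits=0x7 at bit 2: 0x1f
flags (3b) val=3 bits=0x3 at bit 5: 0x7f
word = 0x7f → little-endian bytes:
  [0]=0x7f

7f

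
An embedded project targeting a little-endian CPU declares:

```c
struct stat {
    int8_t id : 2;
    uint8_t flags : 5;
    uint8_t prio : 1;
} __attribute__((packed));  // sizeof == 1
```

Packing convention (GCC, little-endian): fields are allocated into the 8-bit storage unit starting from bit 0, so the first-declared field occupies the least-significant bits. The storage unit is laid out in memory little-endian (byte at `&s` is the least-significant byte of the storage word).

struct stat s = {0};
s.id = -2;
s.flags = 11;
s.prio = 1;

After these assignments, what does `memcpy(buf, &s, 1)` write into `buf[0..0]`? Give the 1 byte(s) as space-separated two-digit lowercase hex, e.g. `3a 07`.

ae

[0+:2] id=-2 & 0x3 = 0x2; word=0x02
[2+:5] flags=11 & 0x1f = 0xb; word=0x2e
[7+:1] prio=1 & 0x1 = 0x1; word=0xae
word = 0xae → little-endian bytes:
  [0]=0xae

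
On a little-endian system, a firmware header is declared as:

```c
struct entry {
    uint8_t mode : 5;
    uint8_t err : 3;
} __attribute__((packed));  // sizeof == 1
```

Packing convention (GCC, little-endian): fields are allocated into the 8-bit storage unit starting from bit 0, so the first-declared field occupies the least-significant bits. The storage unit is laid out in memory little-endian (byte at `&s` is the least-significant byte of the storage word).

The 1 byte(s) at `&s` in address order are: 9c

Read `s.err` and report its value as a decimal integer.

[0]=0x9c (little-endian) → word 0x9c
mode:5 @ bit 0 → (0x9c>>0)&0x1f = 0x1c
err:3 @ bit 5 → (0x9c>>5)&0x7 = 0x4  ←

4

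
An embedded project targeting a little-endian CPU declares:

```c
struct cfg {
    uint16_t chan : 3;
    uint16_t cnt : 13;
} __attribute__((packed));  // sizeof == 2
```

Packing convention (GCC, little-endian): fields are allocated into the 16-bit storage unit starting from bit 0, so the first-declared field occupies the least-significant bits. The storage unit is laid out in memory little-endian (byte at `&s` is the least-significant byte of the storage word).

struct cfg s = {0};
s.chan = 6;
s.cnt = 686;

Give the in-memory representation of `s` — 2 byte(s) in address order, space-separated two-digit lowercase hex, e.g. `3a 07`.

[0+:3] chan=6 & 0x7 = 0x6; word=0x0006
[3+:13] cnt=686 & 0x1fff = 0x2ae; word=0x1576
word = 0x1576 → little-endian bytes:
  [0]=0x76  [1]=0x15

76 15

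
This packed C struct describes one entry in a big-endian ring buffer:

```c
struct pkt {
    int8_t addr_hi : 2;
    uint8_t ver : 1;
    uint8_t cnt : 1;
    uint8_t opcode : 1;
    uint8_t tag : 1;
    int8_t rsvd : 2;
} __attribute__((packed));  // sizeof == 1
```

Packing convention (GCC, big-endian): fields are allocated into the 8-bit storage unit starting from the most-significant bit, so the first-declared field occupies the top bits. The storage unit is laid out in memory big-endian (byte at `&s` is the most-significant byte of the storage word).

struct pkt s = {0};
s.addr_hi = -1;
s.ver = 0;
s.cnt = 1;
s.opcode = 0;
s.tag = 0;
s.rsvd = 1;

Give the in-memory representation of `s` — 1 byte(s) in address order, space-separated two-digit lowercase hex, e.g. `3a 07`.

d1

[6+:2] addr_hi=-1 & 0x3 = 0x3; word=0xc0
[5+:1] ver=0 & 0x1 = 0x0; word=0xc0
[4+:1] cnt=1 & 0x1 = 0x1; word=0xd0
[3+:1] opcode=0 & 0x1 = 0x0; word=0xd0
[2+:1] tag=0 & 0x1 = 0x0; word=0xd0
[0+:2] rsvd=1 & 0x3 = 0x1; word=0xd1
word = 0xd1 → big-endian bytes:
  [0]=0xd1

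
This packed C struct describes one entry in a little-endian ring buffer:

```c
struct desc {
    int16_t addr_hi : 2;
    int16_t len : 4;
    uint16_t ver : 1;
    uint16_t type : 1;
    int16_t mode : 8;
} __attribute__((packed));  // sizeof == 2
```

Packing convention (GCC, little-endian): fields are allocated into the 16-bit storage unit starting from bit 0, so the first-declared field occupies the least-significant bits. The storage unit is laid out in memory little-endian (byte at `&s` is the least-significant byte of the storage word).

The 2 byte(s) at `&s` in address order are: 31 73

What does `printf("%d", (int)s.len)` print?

[0]=0x31 [1]=0x73 (little-endian) → word 0x7331
addr_hi [0+:2] = (word>>0) & 0x3 = 1
len [2+:4] = (word>>2) & 0xf = 12  ←
ver [6+:1] = (word>>6) & 0x1 = 0
type [7+:1] = (word>>7) & 0x1 = 0
mode [8+:8] = (word>>8) & 0xff = 115
len signed 4b, MSB=1: 12 - 16 = -4

-4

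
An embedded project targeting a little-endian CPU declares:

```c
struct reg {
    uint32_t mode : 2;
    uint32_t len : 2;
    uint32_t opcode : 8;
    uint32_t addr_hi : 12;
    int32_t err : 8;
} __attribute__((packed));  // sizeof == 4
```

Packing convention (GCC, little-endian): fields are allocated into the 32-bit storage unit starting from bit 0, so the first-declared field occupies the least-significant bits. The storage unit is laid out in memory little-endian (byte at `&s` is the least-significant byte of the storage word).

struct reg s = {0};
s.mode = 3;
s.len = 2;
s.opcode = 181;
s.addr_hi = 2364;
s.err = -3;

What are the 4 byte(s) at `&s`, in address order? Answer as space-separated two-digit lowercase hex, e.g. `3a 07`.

[0+:2] mode=3 & 0x3 = 0x3; word=0x00000003
[2+:2] len=2 & 0x3 = 0x2; word=0x0000000b
[4+:8] opcode=181 & 0xff = 0xb5; word=0x00000b5b
[12+:12] addr_hi=2364 & 0xfff = 0x93c; word=0x0093cb5b
[24+:8] err=-3 & 0xff = 0xfd; word=0xfd93cb5b
word = 0xfd93cb5b → little-endian bytes:
  [0]=0x5b  [1]=0xcb  [2]=0x93  [3]=0xfd

5b cb 93 fd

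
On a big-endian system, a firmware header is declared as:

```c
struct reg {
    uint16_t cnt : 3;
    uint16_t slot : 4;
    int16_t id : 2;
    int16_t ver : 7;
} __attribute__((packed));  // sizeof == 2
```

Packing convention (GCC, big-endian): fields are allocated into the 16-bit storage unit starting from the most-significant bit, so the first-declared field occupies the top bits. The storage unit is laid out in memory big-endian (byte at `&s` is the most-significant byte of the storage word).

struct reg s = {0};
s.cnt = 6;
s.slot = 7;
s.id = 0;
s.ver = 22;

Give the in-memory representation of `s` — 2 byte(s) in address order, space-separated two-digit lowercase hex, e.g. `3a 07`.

ce 16

cnt:3 = 6 → 0x6 << 13 → word 0xc000
slot:4 = 7 → 0x7 << 9 → word 0xce00
id:2 = 0 → 0x0 << 7 → word 0xce00
ver:7 = 22 → 0x16 << 0 → word 0xce16
word = 0xce16 → big-endian bytes:
  [0]=0xce  [1]=0x16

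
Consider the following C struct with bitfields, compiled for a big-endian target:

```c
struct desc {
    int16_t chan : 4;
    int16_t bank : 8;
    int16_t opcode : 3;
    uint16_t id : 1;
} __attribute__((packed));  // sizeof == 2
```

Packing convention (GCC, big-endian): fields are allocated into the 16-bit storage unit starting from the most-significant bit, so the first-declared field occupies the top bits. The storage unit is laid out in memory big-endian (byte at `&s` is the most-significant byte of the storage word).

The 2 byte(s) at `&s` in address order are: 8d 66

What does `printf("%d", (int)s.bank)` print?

-42

[0]=0x8d [1]=0x66 (big-endian) → word 0x8d66
chan:4 @ bit 12 → (0x8d66>>12)&0xf = 0x8
bank:8 @ bit 4 → (0x8d66>>4)&0xff = 0xd6  ←
opcode:3 @ bit 1 → (0x8d66>>1)&0x7 = 0x3
id:1 @ bit 0 → (0x8d66>>0)&0x1 = 0x0
bank signed 8b, MSB=1: 214 - 256 = -42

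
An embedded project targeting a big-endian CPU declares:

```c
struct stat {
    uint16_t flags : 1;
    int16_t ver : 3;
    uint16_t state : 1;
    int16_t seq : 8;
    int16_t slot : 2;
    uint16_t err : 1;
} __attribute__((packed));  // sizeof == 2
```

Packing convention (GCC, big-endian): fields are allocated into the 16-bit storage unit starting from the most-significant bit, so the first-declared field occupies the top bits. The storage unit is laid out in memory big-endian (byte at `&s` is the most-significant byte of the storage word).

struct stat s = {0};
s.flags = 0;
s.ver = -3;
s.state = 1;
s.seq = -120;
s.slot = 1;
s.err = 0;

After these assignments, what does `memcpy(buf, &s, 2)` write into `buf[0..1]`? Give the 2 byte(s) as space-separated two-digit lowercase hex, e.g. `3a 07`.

[15+:1] flags=0 & 0x1 = 0x0; word=0x0000
[12+:3] ver=-3 & 0x7 = 0x5; word=0x5000
[11+:1] state=1 & 0x1 = 0x1; word=0x5800
[3+:8] seq=-120 & 0xff = 0x88; word=0x5c40
[1+:2] slot=1 & 0x3 = 0x1; word=0x5c42
[0+:1] err=0 & 0x1 = 0x0; word=0x5c42
word = 0x5c42 → big-endian bytes:
  [0]=0x5c  [1]=0x42

5c 42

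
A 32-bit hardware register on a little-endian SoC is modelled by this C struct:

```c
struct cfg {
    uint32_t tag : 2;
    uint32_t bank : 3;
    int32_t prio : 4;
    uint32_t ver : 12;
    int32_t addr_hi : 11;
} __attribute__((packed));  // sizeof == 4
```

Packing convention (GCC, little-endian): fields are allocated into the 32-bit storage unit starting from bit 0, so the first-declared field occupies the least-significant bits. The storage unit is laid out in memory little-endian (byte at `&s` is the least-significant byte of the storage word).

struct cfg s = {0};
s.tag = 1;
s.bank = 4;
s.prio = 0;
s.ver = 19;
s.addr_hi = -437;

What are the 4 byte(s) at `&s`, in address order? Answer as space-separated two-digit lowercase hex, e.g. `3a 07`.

tag (2b) val=1 bits=0x1 at bit 0: 0x00000001
bank (3b) val=4 bits=0x4 at bit 2: 0x00000011
prio (4b) val=0 bits=0x0 at bit 5: 0x00000011
ver (12b) val=19 bits=0x13 at bit 9: 0x00002611
addr_hi (11b) val=-437 bits=0x64b at bit 21: 0xc9602611
word = 0xc9602611 → little-endian bytes:
  [0]=0x11  [1]=0x26  [2]=0x60  [3]=0xc9

11 26 60 c9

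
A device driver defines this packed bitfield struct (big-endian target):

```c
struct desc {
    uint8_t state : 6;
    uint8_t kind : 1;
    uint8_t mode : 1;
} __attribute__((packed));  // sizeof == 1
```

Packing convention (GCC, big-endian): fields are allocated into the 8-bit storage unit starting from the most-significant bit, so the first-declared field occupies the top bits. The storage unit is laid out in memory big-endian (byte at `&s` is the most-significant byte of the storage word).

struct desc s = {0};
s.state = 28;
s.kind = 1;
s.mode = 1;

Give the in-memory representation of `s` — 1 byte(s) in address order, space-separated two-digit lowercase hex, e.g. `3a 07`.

73

state:6 = 28 → 0x1c << 2 → word 0x70
kind:1 = 1 → 0x1 << 1 → word 0x72
mode:1 = 1 → 0x1 << 0 → word 0x73
word = 0x73 → big-endian bytes:
  [0]=0x73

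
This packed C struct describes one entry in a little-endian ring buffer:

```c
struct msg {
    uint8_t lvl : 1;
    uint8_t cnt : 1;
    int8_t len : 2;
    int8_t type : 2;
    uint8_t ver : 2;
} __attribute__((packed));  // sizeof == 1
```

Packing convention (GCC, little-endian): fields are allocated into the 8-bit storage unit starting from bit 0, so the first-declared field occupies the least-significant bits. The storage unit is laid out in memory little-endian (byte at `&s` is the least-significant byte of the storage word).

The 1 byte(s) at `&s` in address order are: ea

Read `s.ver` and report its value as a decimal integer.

[0]=0xea (little-endian) → word 0xea
lvl:1 @ bit 0 → (0xea>>0)&0x1 = 0x0
cnt:1 @ bit 1 → (0xea>>1)&0x1 = 0x1
len:2 @ bit 2 → (0xea>>2)&0x3 = 0x2
type:2 @ bit 4 → (0xea>>4)&0x3 = 0x2
ver:2 @ bit 6 → (0xea>>6)&0x3 = 0x3  ←

3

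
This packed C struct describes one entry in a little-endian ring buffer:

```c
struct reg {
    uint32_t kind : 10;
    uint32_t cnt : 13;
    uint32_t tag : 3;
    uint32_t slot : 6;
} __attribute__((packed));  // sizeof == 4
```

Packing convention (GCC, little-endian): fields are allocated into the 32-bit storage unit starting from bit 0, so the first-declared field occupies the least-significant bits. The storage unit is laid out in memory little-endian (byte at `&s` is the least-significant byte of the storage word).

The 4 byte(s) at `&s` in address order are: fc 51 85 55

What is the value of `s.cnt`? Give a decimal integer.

340

[0]=0xfc [1]=0x51 [2]=0x85 [3]=0x55 (little-endian) → word 0x558551fc
kind [0+:10] = (word>>0) & 0x3ff = 508
cnt [10+:13] = (word>>10) & 0x1fff = 340  ←
tag [23+:3] = (word>>23) & 0x7 = 3
slot [26+:6] = (word>>26) & 0x3f = 21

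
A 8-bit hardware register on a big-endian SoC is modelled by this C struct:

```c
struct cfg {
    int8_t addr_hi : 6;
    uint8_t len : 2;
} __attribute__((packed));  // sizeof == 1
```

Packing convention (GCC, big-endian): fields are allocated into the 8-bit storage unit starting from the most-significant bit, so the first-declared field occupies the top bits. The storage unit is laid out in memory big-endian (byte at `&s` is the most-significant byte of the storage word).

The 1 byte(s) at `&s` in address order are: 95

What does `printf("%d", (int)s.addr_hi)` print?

-27

[0]=0x95 (big-endian) → word 0x95
addr_hi:6 @ bit 2 → (0x95>>2)&0x3f = 0x25  ←
len:2 @ bit 0 → (0x95>>0)&0x3 = 0x1
addr_hi signed 6b, MSB=1: 37 - 64 = -27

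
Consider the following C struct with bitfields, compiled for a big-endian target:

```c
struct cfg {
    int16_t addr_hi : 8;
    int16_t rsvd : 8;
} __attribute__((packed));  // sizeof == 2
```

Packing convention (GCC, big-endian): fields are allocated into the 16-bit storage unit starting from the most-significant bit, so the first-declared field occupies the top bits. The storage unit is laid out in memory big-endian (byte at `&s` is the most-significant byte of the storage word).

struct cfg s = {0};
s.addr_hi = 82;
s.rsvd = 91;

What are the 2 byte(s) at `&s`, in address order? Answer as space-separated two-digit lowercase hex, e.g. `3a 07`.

52 5b

addr_hi (8b) val=82 bits=0x52 at bit 8: 0x5200
rsvd (8b) val=91 bits=0x5b at bit 0: 0x525b
word = 0x525b → big-endian bytes:
  [0]=0x52  [1]=0x5b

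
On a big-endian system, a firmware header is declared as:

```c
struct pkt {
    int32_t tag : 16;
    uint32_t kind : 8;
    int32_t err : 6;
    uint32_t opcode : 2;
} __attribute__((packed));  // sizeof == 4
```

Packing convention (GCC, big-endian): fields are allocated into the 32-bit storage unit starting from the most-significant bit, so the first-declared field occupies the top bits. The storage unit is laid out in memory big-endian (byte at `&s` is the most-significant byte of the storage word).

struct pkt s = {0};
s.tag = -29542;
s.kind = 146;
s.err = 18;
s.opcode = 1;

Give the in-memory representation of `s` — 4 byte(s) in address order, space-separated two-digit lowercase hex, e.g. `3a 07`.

tag:16 = -29542 → 0x8c9a << 16 → word 0x8c9a0000
kind:8 = 146 → 0x92 << 8 → word 0x8c9a9200
err:6 = 18 → 0x12 << 2 → word 0x8c9a9248
opcode:2 = 1 → 0x1 << 0 → word 0x8c9a9249
word = 0x8c9a9249 → big-endian bytes:
  [0]=0x8c  [1]=0x9a  [2]=0x92  [3]=0x49

8c 9a 92 49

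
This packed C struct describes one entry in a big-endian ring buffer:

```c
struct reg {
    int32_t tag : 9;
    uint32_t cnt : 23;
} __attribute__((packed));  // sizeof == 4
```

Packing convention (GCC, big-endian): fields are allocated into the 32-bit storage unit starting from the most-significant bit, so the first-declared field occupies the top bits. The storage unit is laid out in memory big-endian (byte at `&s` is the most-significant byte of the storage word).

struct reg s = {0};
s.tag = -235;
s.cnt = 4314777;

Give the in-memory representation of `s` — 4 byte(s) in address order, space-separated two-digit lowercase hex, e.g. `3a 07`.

tag (9b) val=-235 bits=0x115 at bit 23: 0x8a800000
cnt (23b) val=4314777 bits=0x41d699 at bit 0: 0x8ac1d699
word = 0x8ac1d699 → big-endian bytes:
  [0]=0x8a  [1]=0xc1  [2]=0xd6  [3]=0x99

8a c1 d6 99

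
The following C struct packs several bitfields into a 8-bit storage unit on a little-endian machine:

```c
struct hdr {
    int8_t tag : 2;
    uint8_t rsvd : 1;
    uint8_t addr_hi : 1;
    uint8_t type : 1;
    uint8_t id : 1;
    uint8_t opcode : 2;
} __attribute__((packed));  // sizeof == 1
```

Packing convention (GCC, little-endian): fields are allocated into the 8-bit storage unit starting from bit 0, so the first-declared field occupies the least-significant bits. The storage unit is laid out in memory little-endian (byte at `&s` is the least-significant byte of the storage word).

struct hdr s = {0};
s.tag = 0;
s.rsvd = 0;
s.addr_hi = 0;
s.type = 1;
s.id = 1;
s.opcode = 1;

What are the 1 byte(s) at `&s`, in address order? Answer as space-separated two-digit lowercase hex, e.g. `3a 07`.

tag:2 = 0 → 0x0 << 0 → word 0x00
rsvd:1 = 0 → 0x0 << 2 → word 0x00
addr_hi:1 = 0 → 0x0 << 3 → word 0x00
type:1 = 1 → 0x1 << 4 → word 0x10
id:1 = 1 → 0x1 << 5 → word 0x30
opcode:2 = 1 → 0x1 << 6 → word 0x70
word = 0x70 → little-endian bytes:
  [0]=0x70

70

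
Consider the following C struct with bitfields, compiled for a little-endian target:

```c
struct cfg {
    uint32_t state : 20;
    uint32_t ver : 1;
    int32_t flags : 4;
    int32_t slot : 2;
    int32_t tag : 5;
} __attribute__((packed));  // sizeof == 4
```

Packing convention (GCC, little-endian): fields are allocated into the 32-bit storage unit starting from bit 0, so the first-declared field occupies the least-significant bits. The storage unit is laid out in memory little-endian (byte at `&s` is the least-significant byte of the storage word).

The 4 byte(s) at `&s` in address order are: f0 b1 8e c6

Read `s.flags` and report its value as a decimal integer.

4

[0]=0xf0 [1]=0xb1 [2]=0x8e [3]=0xc6 (little-endian) → word 0xc68eb1f0
state [0+:20] = (word>>0) & 0xfffff = 963056
ver [20+:1] = (word>>20) & 0x1 = 0
flags [21+:4] = (word>>21) & 0xf = 4  ←
slot [25+:2] = (word>>25) & 0x3 = 3
tag [27+:5] = (word>>27) & 0x1f = 24
flags signed 4b, MSB=0: value = 4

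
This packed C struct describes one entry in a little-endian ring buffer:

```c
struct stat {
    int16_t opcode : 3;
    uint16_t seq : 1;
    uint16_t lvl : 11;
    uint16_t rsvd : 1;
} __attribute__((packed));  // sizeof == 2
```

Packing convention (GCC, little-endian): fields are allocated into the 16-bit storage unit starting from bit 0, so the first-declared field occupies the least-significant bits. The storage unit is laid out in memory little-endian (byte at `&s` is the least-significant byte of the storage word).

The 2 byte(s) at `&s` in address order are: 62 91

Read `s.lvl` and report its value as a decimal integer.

[0]=0x62 [1]=0x91 (little-endian) → word 0x9162
opcode:3 @ bit 0 → (0x9162>>0)&0x7 = 0x2
seq:1 @ bit 3 → (0x9162>>3)&0x1 = 0x0
lvl:11 @ bit 4 → (0x9162>>4)&0x7ff = 0x116  ←
rsvd:1 @ bit 15 → (0x9162>>15)&0x1 = 0x1

278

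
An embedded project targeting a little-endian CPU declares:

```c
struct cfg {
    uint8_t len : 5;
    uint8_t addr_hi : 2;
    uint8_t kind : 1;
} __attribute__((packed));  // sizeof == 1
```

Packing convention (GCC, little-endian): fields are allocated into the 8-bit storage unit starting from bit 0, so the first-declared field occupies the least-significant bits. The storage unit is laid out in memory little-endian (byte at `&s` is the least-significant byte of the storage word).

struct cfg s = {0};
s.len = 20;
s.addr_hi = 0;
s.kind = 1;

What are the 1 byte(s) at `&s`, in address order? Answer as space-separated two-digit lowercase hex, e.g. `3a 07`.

94

len:5 = 20 → 0x14 << 0 → word 0x14
addr_hi:2 = 0 → 0x0 << 5 → word 0x14
kind:1 = 1 → 0x1 << 7 → word 0x94
word = 0x94 → little-endian bytes:
  [0]=0x94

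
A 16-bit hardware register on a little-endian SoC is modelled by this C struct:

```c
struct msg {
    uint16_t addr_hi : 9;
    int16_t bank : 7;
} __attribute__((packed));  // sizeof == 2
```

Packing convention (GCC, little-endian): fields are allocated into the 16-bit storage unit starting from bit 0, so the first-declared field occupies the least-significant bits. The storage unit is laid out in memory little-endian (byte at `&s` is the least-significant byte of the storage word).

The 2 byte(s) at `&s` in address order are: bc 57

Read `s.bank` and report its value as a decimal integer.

43

[0]=0xbc [1]=0x57 (little-endian) → word 0x57bc
addr_hi:9 @ bit 0 → (0x57bc>>0)&0x1ff = 0x1bc
bank:7 @ bit 9 → (0x57bc>>9)&0x7f = 0x2b  ←
bank signed 7b, MSB=0: value = 43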